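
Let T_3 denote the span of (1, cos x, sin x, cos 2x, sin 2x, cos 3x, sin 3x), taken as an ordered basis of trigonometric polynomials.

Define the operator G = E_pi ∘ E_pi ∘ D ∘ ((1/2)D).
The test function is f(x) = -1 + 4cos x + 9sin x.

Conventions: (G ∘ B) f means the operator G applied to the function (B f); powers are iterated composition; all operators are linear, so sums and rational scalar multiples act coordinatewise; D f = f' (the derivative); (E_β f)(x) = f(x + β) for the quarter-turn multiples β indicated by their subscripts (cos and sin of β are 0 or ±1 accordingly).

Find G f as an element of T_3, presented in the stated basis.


D f = 9cos x - 4sin x
((1/2)D) f = (9/2)cos x - 2sin x
D ((1/2)D) f = -2cos x - (9/2)sin x
E_pi D ((1/2)D) f = 2cos x + (9/2)sin x
E_pi E_pi D ((1/2)D) f = -2cos x - (9/2)sin x

the image equals g(x) = -2cos x - (9/2)sin x


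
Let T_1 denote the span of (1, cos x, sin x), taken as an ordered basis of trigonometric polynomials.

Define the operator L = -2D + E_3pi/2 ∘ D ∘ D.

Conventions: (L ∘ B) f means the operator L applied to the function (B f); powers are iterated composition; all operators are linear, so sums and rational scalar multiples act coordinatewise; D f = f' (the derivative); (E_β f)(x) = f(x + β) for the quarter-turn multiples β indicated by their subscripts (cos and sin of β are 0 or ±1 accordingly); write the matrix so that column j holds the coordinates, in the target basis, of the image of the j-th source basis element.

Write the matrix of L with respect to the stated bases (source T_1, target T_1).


the matrix is [[0, 0, 0]; [0, 0, -1]; [0, 1, 0]] (rows listed top to bottom)

image of 1: 0
image of cos x: sin x
image of sin x: -cos x
each image's coordinates form column j of the matrix


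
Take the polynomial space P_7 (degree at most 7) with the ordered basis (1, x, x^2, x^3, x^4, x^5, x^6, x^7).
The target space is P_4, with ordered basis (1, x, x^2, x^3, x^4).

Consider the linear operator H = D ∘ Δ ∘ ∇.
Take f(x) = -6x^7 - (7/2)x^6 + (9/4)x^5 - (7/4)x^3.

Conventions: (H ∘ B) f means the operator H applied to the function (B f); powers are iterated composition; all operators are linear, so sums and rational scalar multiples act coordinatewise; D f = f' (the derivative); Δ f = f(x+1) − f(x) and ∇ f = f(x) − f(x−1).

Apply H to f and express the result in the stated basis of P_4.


the result is g(x) = -1260x^4 - 420x^3 - 1125x^2 - 210x - 72

∇ f = -42x^6 + 105x^5 - (585/4)x^4 + (235/2)x^3 - (225/4)x^2 + 15x - 2
Δ ∇ f = -252x^5 - 105x^4 - 375x^3 - 105x^2 - 72x - 7
D Δ ∇ f = -1260x^4 - 420x^3 - 1125x^2 - 210x - 72


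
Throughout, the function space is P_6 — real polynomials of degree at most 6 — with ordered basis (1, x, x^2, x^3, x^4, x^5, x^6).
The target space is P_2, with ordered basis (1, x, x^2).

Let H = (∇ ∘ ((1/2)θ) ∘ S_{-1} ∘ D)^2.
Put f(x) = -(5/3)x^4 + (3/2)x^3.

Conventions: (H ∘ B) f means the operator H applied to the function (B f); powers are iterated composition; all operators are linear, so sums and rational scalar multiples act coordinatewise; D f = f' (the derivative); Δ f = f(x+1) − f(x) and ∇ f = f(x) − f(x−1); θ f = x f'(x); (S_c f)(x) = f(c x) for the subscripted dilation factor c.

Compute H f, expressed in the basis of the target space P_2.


the result is g(x) = -30

D f = -(20/3)x^3 + (9/2)x^2
S_{-1} D f = (20/3)x^3 + (9/2)x^2
θ (S_{-1} ∘ D) f = 20x^3 + 9x^2
((1/2)θ) (S_{-1} ∘ D) f = 10x^3 + (9/2)x^2
∇ ((1/2)θ) (S_{-1} ∘ D) f = 30x^2 - 21x + 11/2
D (∇ ∘ ((1/2)θ) ∘ S_{-1} ∘ D) f = 60x - 21
S_{-1} D (∇ ∘ ((1/2)θ) ∘ S_{-1} ∘ D) f = -60x - 21
θ (S_{-1} ∘ D) (∇ ∘ ((1/2)θ) ∘ S_{-1} ∘ D) f = -60x
((1/2)θ) (S_{-1} ∘ D) (∇ ∘ ((1/2)θ) ∘ S_{-1} ∘ D) f = -30x
∇ ((1/2)θ) (S_{-1} ∘ D) (∇ ∘ ((1/2)θ) ∘ S_{-1} ∘ D) f = -30


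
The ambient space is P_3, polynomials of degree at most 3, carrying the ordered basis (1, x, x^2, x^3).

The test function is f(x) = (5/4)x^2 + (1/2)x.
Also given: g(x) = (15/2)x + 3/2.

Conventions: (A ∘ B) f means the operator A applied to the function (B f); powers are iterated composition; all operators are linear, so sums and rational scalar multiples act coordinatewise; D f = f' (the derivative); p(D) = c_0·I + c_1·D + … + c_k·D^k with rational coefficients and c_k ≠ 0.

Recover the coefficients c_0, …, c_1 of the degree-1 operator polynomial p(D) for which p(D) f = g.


D^0 f = (5/4)x^2 + (1/2)x
D^1 f = (5/2)x + 1/2
matching coefficients of g against c_0 f + c_1 Df + … from the top degree down determines the c_i
solution: c_0 = 0, c_1 = 3

p(D) = 3·D, i.e. c_0 = 0, c_1 = 3


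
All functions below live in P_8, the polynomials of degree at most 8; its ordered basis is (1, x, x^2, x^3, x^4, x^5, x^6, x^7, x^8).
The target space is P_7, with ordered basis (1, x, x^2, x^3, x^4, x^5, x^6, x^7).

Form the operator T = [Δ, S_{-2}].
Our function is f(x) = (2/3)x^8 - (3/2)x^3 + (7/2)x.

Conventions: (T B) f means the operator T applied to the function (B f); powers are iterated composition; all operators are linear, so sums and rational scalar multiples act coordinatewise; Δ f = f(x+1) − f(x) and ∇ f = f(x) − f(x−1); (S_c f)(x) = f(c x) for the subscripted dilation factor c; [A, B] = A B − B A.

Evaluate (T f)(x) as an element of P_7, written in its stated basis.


the image equals g(x) = 2048x^7 + 3584x^6 + 10752x^5 + 11200x^4 + 9856x^3 + 4758x^2 + 1403x + 173

S_{-2} f = (512/3)x^8 + 12x^3 - 7x
Δ S_{-2} f = (4096/3)x^7 + (14336/3)x^6 + (28672/3)x^5 + (35840/3)x^4 + (28672/3)x^3 + (14444/3)x^2 + (4204/3)x + 527/3
Δ f = (16/3)x^7 + (56/3)x^6 + (112/3)x^5 + (140/3)x^4 + (112/3)x^3 + (85/6)x^2 + (5/6)x + 8/3
S_{-2} Δ f = -(2048/3)x^7 + (3584/3)x^6 - (3584/3)x^5 + (2240/3)x^4 - (896/3)x^3 + (170/3)x^2 - (5/3)x + 8/3
[Δ, S_{-2}] f = 2048x^7 + 3584x^6 + 10752x^5 + 11200x^4 + 9856x^3 + 4758x^2 + 1403x + 173


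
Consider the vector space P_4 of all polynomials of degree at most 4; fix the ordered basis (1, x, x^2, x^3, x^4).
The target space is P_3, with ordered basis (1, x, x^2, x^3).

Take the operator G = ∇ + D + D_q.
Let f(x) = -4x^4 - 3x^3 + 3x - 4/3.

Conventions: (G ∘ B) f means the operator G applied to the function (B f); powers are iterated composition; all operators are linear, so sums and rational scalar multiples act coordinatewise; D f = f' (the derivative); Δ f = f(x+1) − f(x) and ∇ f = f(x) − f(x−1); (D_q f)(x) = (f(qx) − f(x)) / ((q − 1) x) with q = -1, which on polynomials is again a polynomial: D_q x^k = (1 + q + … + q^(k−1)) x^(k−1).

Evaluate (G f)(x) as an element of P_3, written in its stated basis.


∇ f = -16x^3 + 15x^2 - 7x + 4
D f = -16x^3 - 9x^2 + 3
D_q f = -3x^2 + 3
(∇ + D + D_q) f = -32x^3 + 3x^2 - 7x + 10

g(x) = -32x^3 + 3x^2 - 7x + 10


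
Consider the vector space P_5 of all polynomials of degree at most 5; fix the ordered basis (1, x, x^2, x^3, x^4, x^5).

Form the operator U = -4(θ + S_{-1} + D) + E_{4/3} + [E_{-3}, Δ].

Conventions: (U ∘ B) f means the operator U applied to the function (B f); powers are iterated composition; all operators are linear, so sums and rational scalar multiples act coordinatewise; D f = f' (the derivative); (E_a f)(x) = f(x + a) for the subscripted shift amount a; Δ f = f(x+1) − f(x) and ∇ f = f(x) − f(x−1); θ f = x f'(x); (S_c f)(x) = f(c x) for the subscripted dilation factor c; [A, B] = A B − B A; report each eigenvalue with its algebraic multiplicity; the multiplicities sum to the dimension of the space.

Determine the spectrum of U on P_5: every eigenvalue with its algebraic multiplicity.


image of 1: -3
image of x: x - 8/3
image of x^2: -11x^2 - (16/3)x + 16/9
image of x^3: -7x^3 - 8x^2 + (16/3)x + 64/27
image of x^4: -19x^4 - (32/3)x^3 + (32/3)x^2 + (256/27)x + 256/81
image of x^5: -15x^5 - (40/3)x^4 + (160/9)x^3 + (640/27)x^2 + (1280/81)x + 1024/243
the matrix is upper triangular; its diagonal is (-3, 1, -11, -7, -19, -15)
for a triangular matrix the eigenvalues are the diagonal entries, with algebraic multiplicity their repetition count

λ = -19 (multiplicity 1), λ = -15 (multiplicity 1), λ = -11 (multiplicity 1), λ = -7 (multiplicity 1), λ = -3 (multiplicity 1), λ = 1 (multiplicity 1)


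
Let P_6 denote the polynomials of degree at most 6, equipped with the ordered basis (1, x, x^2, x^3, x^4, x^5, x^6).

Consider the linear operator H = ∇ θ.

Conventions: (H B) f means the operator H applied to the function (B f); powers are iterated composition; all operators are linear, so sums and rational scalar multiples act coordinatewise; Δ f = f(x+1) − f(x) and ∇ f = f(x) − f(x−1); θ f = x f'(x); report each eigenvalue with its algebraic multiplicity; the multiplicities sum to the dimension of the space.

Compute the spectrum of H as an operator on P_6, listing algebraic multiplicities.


image of 1: 0
image of x: 1
image of x^2: 4x - 2
image of x^3: 9x^2 - 9x + 3
image of x^4: 16x^3 - 24x^2 + 16x - 4
image of x^5: 25x^4 - 50x^3 + 50x^2 - 25x + 5
image of x^6: 36x^5 - 90x^4 + 120x^3 - 90x^2 + 36x - 6
the matrix is upper triangular; its diagonal is (0, 0, 0, 0, 0, 0, 0)
for a triangular matrix the eigenvalues are the diagonal entries, with algebraic multiplicity their repetition count

λ = 0 (multiplicity 7)


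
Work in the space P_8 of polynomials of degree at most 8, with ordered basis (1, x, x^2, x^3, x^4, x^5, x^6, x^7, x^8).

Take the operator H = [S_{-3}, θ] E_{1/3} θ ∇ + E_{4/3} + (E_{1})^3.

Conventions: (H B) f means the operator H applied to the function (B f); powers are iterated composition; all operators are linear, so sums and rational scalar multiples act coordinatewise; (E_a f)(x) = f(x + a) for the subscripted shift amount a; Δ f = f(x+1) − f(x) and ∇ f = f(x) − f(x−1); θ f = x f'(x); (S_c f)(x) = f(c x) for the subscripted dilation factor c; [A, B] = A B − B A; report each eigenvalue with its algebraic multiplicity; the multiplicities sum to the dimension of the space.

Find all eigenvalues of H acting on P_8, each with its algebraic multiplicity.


image of 1: 2
image of x: 2x + 13/3
image of x^2: 2x^2 + (26/3)x + 97/9
image of x^3: 2x^3 + 13x^2 + (97/3)x + 793/27
image of x^4: 2x^4 + (52/3)x^3 + (194/3)x^2 + (3172/27)x + 6817/81
image of x^5: 2x^5 + (65/3)x^4 + (970/9)x^3 + (7930/27)x^2 + (34085/81)x + 60073/243
image of x^6: 2x^6 + 26x^5 + (485/3)x^4 + (15860/27)x^3 + (34085/27)x^2 + (120146/81)x + 535537/729
image of x^7: 2x^7 + (91/3)x^6 + (679/3)x^5 + (27755/27)x^4 + (238595/81)x^3 + (420511/81)x^2 + (3748759/729)x + 4799353/2187
image of x^8: 2x^8 + (104/3)x^7 + (2716/9)x^6 + (44408/27)x^5 + (477190/81)x^4 + (3364088/243)x^3 + (14995036/729)x^2 + (38394824/2187)x + 43112257/6561
the matrix is upper triangular; its diagonal is (2, 2, 2, 2, 2, 2, 2, 2, 2)
for a triangular matrix the eigenvalues are the diagonal entries, with algebraic multiplicity their repetition count

λ = 2 (multiplicity 9)


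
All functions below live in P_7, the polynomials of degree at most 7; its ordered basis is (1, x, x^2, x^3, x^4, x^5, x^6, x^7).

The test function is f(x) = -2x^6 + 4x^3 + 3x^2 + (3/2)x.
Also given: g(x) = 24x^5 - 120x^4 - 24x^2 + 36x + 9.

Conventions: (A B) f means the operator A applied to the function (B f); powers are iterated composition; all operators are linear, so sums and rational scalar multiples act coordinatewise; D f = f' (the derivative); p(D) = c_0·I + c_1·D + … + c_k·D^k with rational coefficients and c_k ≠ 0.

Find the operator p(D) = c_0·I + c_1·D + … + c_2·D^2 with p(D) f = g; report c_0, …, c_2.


c_0 = 0, c_1 = -2, c_2 = 2

D^0 f = -2x^6 + 4x^3 + 3x^2 + (3/2)x
D^1 f = -12x^5 + 12x^2 + 6x + 3/2
D^2 f = -60x^4 + 24x + 6
matching coefficients of g against c_0 f + c_1 Df + … from the top degree down determines the c_i
solution: c_0 = 0, c_1 = -2, c_2 = 2


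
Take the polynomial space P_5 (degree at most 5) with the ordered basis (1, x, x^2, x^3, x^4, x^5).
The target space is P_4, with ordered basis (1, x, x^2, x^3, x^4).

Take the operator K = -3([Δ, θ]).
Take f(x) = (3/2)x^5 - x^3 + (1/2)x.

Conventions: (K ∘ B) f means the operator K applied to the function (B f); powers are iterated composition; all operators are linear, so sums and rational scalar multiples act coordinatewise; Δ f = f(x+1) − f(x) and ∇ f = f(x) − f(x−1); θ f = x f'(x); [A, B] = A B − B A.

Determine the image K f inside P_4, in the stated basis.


θ f = (15/2)x^5 - 3x^3 + (1/2)x
Δ θ f = (75/2)x^4 + 75x^3 + 66x^2 + (57/2)x + 5
Δ f = (15/2)x^4 + 15x^3 + 12x^2 + (9/2)x + 1
θ Δ f = 30x^4 + 45x^3 + 24x^2 + (9/2)x
[Δ, θ] f = (15/2)x^4 + 30x^3 + 42x^2 + 24x + 5
(-3([Δ, θ])) f = -(45/2)x^4 - 90x^3 - 126x^2 - 72x - 15

g(x) = -(45/2)x^4 - 90x^3 - 126x^2 - 72x - 15


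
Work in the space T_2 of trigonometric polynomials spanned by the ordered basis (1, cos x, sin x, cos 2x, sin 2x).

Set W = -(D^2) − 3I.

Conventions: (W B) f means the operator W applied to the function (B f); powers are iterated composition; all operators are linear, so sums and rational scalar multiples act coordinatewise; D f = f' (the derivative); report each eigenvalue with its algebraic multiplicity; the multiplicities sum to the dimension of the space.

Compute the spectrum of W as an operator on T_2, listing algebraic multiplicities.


image of 1: -3
image of cos x: -2cos x
image of sin x: -2sin x
image of cos 2x: cos 2x
image of sin 2x: sin 2x
the matrix is diagonal; its diagonal is (-3, -2, -2, 1, 1)
for a triangular matrix the eigenvalues are the diagonal entries, with algebraic multiplicity their repetition count

λ = -3 (multiplicity 1), λ = -2 (multiplicity 2), λ = 1 (multiplicity 2)


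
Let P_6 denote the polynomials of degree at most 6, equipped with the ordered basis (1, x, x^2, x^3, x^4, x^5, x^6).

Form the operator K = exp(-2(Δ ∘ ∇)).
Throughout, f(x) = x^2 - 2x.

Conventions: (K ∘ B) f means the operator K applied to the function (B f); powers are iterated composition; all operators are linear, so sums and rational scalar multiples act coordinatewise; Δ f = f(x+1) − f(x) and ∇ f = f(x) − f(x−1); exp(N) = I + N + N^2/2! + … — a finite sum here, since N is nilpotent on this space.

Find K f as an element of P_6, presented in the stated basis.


order-1 term: -4
the series for exp(-2(Δ ∘ ∇)) f terminates at order 1
exp(-2(Δ ∘ ∇)) f = x^2 - 2x - 4

the result is g(x) = x^2 - 2x - 4


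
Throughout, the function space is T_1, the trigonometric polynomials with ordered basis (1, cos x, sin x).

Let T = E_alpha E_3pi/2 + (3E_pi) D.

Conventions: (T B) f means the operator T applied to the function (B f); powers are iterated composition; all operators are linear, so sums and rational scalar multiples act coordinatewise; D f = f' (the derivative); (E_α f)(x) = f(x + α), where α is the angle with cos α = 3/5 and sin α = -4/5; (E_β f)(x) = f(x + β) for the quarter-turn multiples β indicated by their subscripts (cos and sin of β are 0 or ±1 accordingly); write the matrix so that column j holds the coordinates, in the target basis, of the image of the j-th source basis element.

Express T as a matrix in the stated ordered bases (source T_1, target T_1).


the matrix is [[1, 0, 0]; [0, -4/5, -18/5]; [0, 18/5, -4/5]] (rows listed top to bottom)

image of 1: 1
image of cos x: -(4/5)cos x + (18/5)sin x
image of sin x: -(18/5)cos x - (4/5)sin x
each image's coordinates form column j of the matrix


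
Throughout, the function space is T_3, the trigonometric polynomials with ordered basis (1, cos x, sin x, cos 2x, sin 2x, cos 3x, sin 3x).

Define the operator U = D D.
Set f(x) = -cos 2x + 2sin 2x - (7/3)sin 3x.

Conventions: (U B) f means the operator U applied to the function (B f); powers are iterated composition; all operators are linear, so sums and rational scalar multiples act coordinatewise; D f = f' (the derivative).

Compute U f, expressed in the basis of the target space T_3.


D f = 4cos 2x + 2sin 2x - 7cos 3x
D D f = 4cos 2x - 8sin 2x + 21sin 3x

the result is g(x) = 4cos 2x - 8sin 2x + 21sin 3x


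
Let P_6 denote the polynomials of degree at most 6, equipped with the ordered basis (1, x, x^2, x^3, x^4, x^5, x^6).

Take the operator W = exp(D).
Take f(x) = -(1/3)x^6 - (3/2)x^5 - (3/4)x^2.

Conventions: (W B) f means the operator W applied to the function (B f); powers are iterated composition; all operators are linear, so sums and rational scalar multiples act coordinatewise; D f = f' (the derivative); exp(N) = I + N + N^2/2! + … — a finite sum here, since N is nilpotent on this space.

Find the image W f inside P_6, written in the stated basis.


order-1 term: -2x^5 - (15/2)x^4 - (3/2)x
order-2 term: -5x^4 - 15x^3 - 3/4
order-3 term: -(20/3)x^3 - 15x^2
order-4 term: -5x^2 - (15/2)x
order-5 term: -2x - 3/2
order-6 term: -1/3
the series for exp(D) f terminates at order 6
exp(D) f = -(1/3)x^6 - (7/2)x^5 - (25/2)x^4 - (65/3)x^3 - (83/4)x^2 - 11x - 31/12

g(x) = -(1/3)x^6 - (7/2)x^5 - (25/2)x^4 - (65/3)x^3 - (83/4)x^2 - 11x - 31/12


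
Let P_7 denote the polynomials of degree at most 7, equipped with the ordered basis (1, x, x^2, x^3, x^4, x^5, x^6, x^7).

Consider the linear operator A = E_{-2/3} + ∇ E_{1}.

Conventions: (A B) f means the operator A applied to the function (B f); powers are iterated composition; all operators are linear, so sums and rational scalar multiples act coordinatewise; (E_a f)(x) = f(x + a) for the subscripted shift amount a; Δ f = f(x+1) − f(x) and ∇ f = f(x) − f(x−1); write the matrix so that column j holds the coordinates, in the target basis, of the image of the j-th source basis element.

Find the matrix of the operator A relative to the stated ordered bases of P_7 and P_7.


the matrix is [[1, 1/3, 13/9, 19/27, 97/81, 211/243, 793/729, 2059/2187]; [0, 1, 2/3, 13/3, 76/27, 485/81, 422/81, 5551/729]; [0, 0, 1, 1, 26/3, 190/27, 485/27, 1477/81]; [0, 0, 0, 1, 4/3, 130/9, 380/27, 3395/81]; [0, 0, 0, 0, 1, 5/3, 65/3, 665/27]; [0, 0, 0, 0, 0, 1, 2, 91/3]; [0, 0, 0, 0, 0, 0, 1, 7/3]; [0, 0, 0, 0, 0, 0, 0, 1]] (rows listed top to bottom)

image of 1: 1
image of x: x + 1/3
image of x^2: x^2 + (2/3)x + 13/9
image of x^3: x^3 + x^2 + (13/3)x + 19/27
image of x^4: x^4 + (4/3)x^3 + (26/3)x^2 + (76/27)x + 97/81
image of x^5: x^5 + (5/3)x^4 + (130/9)x^3 + (190/27)x^2 + (485/81)x + 211/243
image of x^6: x^6 + 2x^5 + (65/3)x^4 + (380/27)x^3 + (485/27)x^2 + (422/81)x + 793/729
image of x^7: x^7 + (7/3)x^6 + (91/3)x^5 + (665/27)x^4 + (3395/81)x^3 + (1477/81)x^2 + (5551/729)x + 2059/2187
each image's coordinates form column j of the matrix


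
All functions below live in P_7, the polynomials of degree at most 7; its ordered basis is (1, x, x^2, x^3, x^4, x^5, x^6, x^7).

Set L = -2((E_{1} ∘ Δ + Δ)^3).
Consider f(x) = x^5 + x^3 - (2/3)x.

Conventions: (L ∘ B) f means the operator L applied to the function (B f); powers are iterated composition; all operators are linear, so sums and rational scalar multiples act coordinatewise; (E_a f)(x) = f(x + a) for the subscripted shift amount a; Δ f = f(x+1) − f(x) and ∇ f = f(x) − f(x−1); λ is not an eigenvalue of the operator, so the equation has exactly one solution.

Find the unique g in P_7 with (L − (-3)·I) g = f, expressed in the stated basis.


write g with unknown coordinates in the stated basis and equate coefficients in (L − (-3)·I) g = f
solving from the highest basis element down gives g = (1/3)x^5 + (1/3)x^3 + (320/3)x^2 + (5758/9)x + 3232/3
check: L g = -320x^2 - 1920x - 3232
so L g − (-3)·g = x^5 + x^3 - (2/3)x = f ✓

g(x) = (1/3)x^5 + (1/3)x^3 + (320/3)x^2 + (5758/9)x + 3232/3


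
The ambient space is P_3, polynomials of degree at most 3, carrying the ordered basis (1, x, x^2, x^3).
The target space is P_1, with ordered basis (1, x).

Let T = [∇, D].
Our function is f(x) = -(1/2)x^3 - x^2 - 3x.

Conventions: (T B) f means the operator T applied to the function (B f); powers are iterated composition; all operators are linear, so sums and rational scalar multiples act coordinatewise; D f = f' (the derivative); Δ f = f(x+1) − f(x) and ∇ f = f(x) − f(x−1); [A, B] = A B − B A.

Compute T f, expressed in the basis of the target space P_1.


D f = -(3/2)x^2 - 2x - 3
∇ D f = -3x - 1/2
∇ f = -(3/2)x^2 - (1/2)x - 5/2
D ∇ f = -3x - 1/2
[∇, D] f = 0

g(x) = 0


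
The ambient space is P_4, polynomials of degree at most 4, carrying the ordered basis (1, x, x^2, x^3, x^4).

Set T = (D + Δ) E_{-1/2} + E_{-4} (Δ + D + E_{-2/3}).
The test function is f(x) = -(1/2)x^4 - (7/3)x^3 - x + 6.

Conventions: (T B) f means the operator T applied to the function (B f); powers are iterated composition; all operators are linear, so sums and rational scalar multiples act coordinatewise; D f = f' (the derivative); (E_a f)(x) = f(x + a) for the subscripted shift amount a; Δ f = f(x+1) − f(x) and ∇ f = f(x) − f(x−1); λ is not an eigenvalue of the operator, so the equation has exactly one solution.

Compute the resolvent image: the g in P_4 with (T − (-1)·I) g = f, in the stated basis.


g(x) = -(1/4)x^4 - (3/2)x^3 + (17/6)x^2 + (355/54)x - 12143/1296

write g with unknown coordinates in the stated basis and equate coefficients in (T − (-1)·I) g = f
solving from the highest basis element down gives g = -(1/4)x^4 - (3/2)x^3 + (17/6)x^2 + (355/54)x - 12143/1296
check: T g = -(1/4)x^4 - (5/6)x^3 - (17/6)x^2 - (409/54)x + 19919/1296
so T g − (-1)·g = -(1/2)x^4 - (7/3)x^3 - x + 6 = f ✓


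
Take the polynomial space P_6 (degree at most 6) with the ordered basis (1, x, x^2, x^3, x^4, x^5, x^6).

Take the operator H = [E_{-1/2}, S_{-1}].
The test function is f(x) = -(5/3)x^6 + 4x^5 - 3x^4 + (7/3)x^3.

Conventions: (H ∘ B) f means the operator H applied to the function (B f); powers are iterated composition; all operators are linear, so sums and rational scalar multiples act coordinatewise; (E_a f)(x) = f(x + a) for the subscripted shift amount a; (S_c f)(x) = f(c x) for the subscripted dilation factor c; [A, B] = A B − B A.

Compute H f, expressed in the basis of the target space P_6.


S_{-1} f = -(5/3)x^6 - 4x^5 - 3x^4 - (7/3)x^3
E_{-1/2} S_{-1} f = -(5/3)x^6 + x^5 + (3/4)x^4 - (13/6)x^3 + (39/16)x^2 - (19/16)x + 13/64
E_{-1/2} f = -(5/3)x^6 + 9x^5 - (77/4)x^4 + (45/2)x^3 - (233/16)x^2 + (77/16)x - 121/192
S_{-1} E_{-1/2} f = -(5/3)x^6 - 9x^5 - (77/4)x^4 - (45/2)x^3 - (233/16)x^2 - (77/16)x - 121/192
[E_{-1/2}, S_{-1}] f = 10x^5 + 20x^4 + (61/3)x^3 + 17x^2 + (29/8)x + 5/6

the image equals g(x) = 10x^5 + 20x^4 + (61/3)x^3 + 17x^2 + (29/8)x + 5/6


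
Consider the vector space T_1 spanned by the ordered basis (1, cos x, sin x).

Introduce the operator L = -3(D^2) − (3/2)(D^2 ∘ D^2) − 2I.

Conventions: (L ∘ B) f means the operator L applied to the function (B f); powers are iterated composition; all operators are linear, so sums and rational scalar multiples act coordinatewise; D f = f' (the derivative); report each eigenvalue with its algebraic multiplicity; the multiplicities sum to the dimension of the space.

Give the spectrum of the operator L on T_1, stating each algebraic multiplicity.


λ = -2 (multiplicity 1), λ = -1/2 (multiplicity 2)

image of 1: -2
image of cos x: -(1/2)cos x
image of sin x: -(1/2)sin x
the matrix is diagonal; its diagonal is (-2, -1/2, -1/2)
for a triangular matrix the eigenvalues are the diagonal entries, with algebraic multiplicity their repetition count


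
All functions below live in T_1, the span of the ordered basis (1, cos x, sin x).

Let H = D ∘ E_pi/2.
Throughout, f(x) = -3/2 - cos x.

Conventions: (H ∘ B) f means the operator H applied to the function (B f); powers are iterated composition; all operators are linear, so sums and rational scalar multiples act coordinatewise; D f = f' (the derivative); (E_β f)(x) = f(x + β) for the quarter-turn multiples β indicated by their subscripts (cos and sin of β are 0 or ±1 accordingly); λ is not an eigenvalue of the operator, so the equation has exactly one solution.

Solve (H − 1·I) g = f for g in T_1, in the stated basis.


write g with unknown coordinates in the stated basis and equate coefficients in (H − 1·I) g = f
solving from the highest basis element down gives g = 3/2 + (1/2)cos x
check: H g = -(1/2)cos x
so H g − 1·g = -3/2 - cos x = f ✓

the image equals g(x) = 3/2 + (1/2)cos x


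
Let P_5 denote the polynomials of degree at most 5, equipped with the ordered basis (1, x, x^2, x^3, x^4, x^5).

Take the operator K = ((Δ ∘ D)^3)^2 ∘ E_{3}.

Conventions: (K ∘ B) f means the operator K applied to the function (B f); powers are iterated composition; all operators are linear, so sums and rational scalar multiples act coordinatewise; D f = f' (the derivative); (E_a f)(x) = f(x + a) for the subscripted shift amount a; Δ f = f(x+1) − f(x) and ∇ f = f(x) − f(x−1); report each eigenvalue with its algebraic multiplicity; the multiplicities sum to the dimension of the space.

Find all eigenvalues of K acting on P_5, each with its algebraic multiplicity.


image of 1: 0
image of x: 0
image of x^2: 0
image of x^3: 0
image of x^4: 0
image of x^5: 0
the matrix is upper triangular; its diagonal is (0, 0, 0, 0, 0, 0)
for a triangular matrix the eigenvalues are the diagonal entries, with algebraic multiplicity their repetition count

λ = 0 (multiplicity 6)


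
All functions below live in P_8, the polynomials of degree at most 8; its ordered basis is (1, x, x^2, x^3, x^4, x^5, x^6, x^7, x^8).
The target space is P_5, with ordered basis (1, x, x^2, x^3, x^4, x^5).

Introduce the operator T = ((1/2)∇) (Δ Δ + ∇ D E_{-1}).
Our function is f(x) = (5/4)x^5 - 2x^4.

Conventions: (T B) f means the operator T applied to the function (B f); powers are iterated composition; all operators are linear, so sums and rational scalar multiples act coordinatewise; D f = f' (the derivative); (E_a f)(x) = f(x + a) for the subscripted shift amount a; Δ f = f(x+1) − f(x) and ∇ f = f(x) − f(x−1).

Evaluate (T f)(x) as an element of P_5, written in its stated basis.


g(x) = 75x^2 - (321/2)x + 211

Δ f = (25/4)x^4 + (9/2)x^3 + (1/2)x^2 - (7/4)x - 3/4
Δ Δ f = 25x^3 + 51x^2 + (79/2)x + 19/2
E_{-1} f = (5/4)x^5 - (33/4)x^4 + (41/2)x^3 - (49/2)x^2 + (57/4)x - 13/4
D E_{-1} f = (25/4)x^4 - 33x^3 + (123/2)x^2 - 49x + 57/4
∇ D E_{-1} f = 25x^3 - (273/2)x^2 + 247x - 599/4
(Δ Δ + ∇ D E_{-1}) f = 50x^3 - (171/2)x^2 + (573/2)x - 561/4
∇ (Δ Δ + ∇ D E_{-1}) f = 150x^2 - 321x + 422
((1/2)∇) (Δ Δ + ∇ D E_{-1}) f = 75x^2 - (321/2)x + 211


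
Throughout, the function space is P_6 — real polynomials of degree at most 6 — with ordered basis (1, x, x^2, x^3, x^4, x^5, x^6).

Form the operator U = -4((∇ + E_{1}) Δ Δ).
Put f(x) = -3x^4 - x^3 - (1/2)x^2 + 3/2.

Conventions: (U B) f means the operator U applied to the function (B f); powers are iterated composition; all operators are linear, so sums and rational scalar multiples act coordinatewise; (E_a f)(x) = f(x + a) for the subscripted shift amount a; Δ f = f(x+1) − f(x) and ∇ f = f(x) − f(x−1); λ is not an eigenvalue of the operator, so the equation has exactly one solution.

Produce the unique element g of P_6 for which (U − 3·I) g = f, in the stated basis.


the result is g(x) = x^4 + (1/3)x^3 - (95/6)x^2 - (296/3)x - 881/18

write g with unknown coordinates in the stated basis and equate coefficients in (U − 3·I) g = f
solving from the highest basis element down gives g = x^4 + (1/3)x^3 - (95/6)x^2 - (296/3)x - 881/18
check: U g = -48x^2 - 296x - 436/3
so U g − 3·g = -3x^4 - x^3 - (1/2)x^2 + 3/2 = f ✓


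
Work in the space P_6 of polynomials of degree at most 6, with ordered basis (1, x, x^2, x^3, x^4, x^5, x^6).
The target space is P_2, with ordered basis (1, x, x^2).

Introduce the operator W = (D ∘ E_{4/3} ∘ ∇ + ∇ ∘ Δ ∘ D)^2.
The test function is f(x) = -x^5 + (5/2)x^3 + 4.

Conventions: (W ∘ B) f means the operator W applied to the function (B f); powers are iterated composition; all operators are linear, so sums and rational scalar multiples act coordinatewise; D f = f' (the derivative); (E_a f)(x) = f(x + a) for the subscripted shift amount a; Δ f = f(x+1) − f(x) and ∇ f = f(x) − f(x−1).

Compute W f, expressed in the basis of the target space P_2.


the image equals g(x) = -120x - 440

∇ f = -5x^4 + 10x^3 - (5/2)x^2 - (5/2)x + 3/2
E_{4/3} ∇ f = -5x^4 - (50/3)x^3 - (95/6)x^2 - (175/54)x + 263/162
D E_{4/3} ∇ f = -20x^3 - 50x^2 - (95/3)x - 175/54
D f = -5x^4 + (15/2)x^2
Δ D f = -20x^3 - 30x^2 - 5x + 5/2
∇ Δ D f = -60x^2 + 5
(D ∘ E_{4/3} ∘ ∇ + ∇ ∘ Δ ∘ D) f = -20x^3 - 110x^2 - (95/3)x + 95/54
∇ (D ∘ E_{4/3} ∘ ∇ + ∇ ∘ Δ ∘ D) f = -60x^2 - 160x + 175/3
E_{4/3} ∇ (D ∘ E_{4/3} ∘ ∇ + ∇ ∘ Δ ∘ D) f = -60x^2 - 320x - 785/3
D E_{4/3} ∇ (D ∘ E_{4/3} ∘ ∇ + ∇ ∘ Δ ∘ D) f = -120x - 320
D (D ∘ E_{4/3} ∘ ∇ + ∇ ∘ Δ ∘ D) f = -60x^2 - 220x - 95/3
Δ D (D ∘ E_{4/3} ∘ ∇ + ∇ ∘ Δ ∘ D) f = -120x - 280
∇ Δ D (D ∘ E_{4/3} ∘ ∇ + ∇ ∘ Δ ∘ D) f = -120
(D ∘ E_{4/3} ∘ ∇ + ∇ ∘ Δ ∘ D) (D ∘ E_{4/3} ∘ ∇ + ∇ ∘ Δ ∘ D) f = -120x - 440


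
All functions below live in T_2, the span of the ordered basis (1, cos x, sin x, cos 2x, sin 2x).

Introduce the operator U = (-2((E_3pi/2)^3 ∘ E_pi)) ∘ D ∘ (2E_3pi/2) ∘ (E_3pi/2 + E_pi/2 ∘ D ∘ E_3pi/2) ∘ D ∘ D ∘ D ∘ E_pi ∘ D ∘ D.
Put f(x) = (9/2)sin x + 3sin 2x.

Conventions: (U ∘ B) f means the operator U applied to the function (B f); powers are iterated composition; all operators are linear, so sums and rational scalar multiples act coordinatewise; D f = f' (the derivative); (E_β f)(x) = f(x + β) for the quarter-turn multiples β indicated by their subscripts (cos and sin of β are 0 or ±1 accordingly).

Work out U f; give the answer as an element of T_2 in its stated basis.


D f = (9/2)cos x + 6cos 2x
D D f = -(9/2)sin x - 12sin 2x
E_pi (D ∘ D) f = (9/2)sin x - 12sin 2x
D E_pi (D ∘ D) f = (9/2)cos x - 24cos 2x
D D E_pi (D ∘ D) f = -(9/2)sin x + 48sin 2x
D D D E_pi (D ∘ D) f = -(9/2)cos x + 96cos 2x
E_3pi/2 (D ∘ D ∘ D ∘ E_pi ∘ D ∘ D) f = -(9/2)sin x - 96cos 2x
E_3pi/2 (D ∘ D ∘ D ∘ E_pi ∘ D ∘ D) f = -(9/2)sin x - 96cos 2x
D E_3pi/2 (D ∘ D ∘ D ∘ E_pi ∘ D ∘ D) f = -(9/2)cos x + 192sin 2x
E_pi/2 D E_3pi/2 (D ∘ D ∘ D ∘ E_pi ∘ D ∘ D) f = (9/2)sin x - 192sin 2x
(E_3pi/2 + E_pi/2 ∘ D ∘ E_3pi/2) (D ∘ D ∘ D ∘ E_pi ∘ D ∘ D) f = -96cos 2x - 192sin 2x
E_3pi/2 (E_3pi/2 + E_pi/2 ∘ D ∘ E_3pi/2) (D ∘ D ∘ D ∘ E_pi ∘ D ∘ D) f = 96cos 2x + 192sin 2x
(2E_3pi/2) (E_3pi/2 + E_pi/2 ∘ D ∘ E_3pi/2) (D ∘ D ∘ D ∘ E_pi ∘ D ∘ D) f = 192cos 2x + 384sin 2x
D (2E_3pi/2) (E_3pi/2 + E_pi/2 ∘ D ∘ E_3pi/2) (D ∘ D ∘ D ∘ E_pi ∘ D ∘ D) f = 768cos 2x - 384sin 2x
E_pi (D ∘ (2E_3pi/2) ∘ (E_3pi/2 + E_pi/2 ∘ D ∘ E_3pi/2)) (D ∘ D ∘ D ∘ E_pi ∘ D ∘ D) f = 768cos 2x - 384sin 2x
E_3pi/2 E_pi (D ∘ (2E_3pi/2) ∘ (E_3pi/2 + E_pi/2 ∘ D ∘ E_3pi/2)) (D ∘ D ∘ D ∘ E_pi ∘ D ∘ D) f = -768cos 2x + 384sin 2x
E_3pi/2 E_3pi/2 E_pi (D ∘ (2E_3pi/2) ∘ (E_3pi/2 + E_pi/2 ∘ D ∘ E_3pi/2)) (D ∘ D ∘ D ∘ E_pi ∘ D ∘ D) f = 768cos 2x - 384sin 2x
E_3pi/2 E_3pi/2 E_3pi/2 E_pi (D ∘ (2E_3pi/2) ∘ (E_3pi/2 + E_pi/2 ∘ D ∘ E_3pi/2)) (D ∘ D ∘ D ∘ E_pi ∘ D ∘ D) f = -768cos 2x + 384sin 2x
(-2((E_3pi/2)^3 ∘ E_pi)) (D ∘ (2E_3pi/2) ∘ (E_3pi/2 + E_pi/2 ∘ D ∘ E_3pi/2)) (D ∘ D ∘ D ∘ E_pi ∘ D ∘ D) f = 1536cos 2x - 768sin 2x

the image equals g(x) = 1536cos 2x - 768sin 2x


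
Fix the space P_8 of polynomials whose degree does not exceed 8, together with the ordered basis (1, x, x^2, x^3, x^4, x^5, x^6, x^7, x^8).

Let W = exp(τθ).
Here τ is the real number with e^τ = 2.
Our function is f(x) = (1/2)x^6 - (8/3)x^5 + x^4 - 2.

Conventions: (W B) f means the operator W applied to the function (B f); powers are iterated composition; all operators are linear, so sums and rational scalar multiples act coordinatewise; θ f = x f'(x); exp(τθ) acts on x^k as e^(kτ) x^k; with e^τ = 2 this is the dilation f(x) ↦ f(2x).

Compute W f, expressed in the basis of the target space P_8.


exp(τθ) x^k = e^(kτ) x^k; with e^τ = 2 this sends x^k to 2^k x^k
x^4 ↦ 16 x^4
x^5 ↦ 32 x^5
x^6 ↦ 64 x^6
applying this coordinatewise to f: exp(τθ) f = 32x^6 - (256/3)x^5 + 16x^4 - 2

g(x) = 32x^6 - (256/3)x^5 + 16x^4 - 2


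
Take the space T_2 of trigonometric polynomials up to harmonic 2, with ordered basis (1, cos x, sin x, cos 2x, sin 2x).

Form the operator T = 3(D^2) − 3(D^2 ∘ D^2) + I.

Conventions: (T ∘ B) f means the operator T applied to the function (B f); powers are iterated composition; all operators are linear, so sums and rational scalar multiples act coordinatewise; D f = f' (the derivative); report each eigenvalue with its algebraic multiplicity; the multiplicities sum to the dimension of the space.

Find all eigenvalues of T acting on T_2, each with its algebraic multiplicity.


image of 1: 1
image of cos x: -5cos x
image of sin x: -5sin x
image of cos 2x: -59cos 2x
image of sin 2x: -59sin 2x
the matrix is diagonal; its diagonal is (1, -5, -5, -59, -59)
for a triangular matrix the eigenvalues are the diagonal entries, with algebraic multiplicity their repetition count

λ = -59 (multiplicity 2), λ = -5 (multiplicity 2), λ = 1 (multiplicity 1)


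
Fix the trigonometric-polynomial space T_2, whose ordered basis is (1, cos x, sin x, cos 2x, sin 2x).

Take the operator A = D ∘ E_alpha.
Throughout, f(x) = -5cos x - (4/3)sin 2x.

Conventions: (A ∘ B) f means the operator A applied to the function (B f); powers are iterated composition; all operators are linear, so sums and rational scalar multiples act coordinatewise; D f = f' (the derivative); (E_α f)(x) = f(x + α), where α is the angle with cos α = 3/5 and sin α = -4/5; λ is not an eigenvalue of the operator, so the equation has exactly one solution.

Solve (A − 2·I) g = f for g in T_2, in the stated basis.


write g with unknown coordinates in the stated basis and equate coefficients in (A − 2·I) g = f
solving from the highest basis element down gives g = (10/3)cos x - (5/3)sin x - (7/3)cos 2x + (1/3)sin 2x
check: A g = (5/3)cos x - (10/3)sin x - (14/3)cos 2x - (2/3)sin 2x
so A g − 2·g = -5cos x - (4/3)sin 2x = f ✓

the image equals g(x) = (10/3)cos x - (5/3)sin x - (7/3)cos 2x + (1/3)sin 2x


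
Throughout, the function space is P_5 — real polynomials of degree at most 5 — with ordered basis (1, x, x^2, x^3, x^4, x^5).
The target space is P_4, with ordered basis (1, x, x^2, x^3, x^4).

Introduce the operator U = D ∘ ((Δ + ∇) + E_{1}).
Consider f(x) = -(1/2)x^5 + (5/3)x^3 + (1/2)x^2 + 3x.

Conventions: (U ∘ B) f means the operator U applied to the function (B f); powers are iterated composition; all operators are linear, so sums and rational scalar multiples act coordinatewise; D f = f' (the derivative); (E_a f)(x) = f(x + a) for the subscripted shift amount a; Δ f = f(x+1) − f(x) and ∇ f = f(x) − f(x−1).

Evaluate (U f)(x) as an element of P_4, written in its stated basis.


g(x) = -(5/2)x^4 - 30x^3 - 10x^2 + x + 17/2

Δ f = -(5/2)x^4 - 5x^3 + (7/2)x + 14/3
∇ f = -(5/2)x^4 + 5x^3 - (3/2)x + 11/3
(Δ + ∇) f = -5x^4 + 2x + 25/3
E_{1} f = -(1/2)x^5 - (5/2)x^4 - (10/3)x^3 + (1/2)x^2 + (13/2)x + 14/3
((Δ + ∇) + E_{1}) f = -(1/2)x^5 - (15/2)x^4 - (10/3)x^3 + (1/2)x^2 + (17/2)x + 13
D ((Δ + ∇) + E_{1}) f = -(5/2)x^4 - 30x^3 - 10x^2 + x + 17/2


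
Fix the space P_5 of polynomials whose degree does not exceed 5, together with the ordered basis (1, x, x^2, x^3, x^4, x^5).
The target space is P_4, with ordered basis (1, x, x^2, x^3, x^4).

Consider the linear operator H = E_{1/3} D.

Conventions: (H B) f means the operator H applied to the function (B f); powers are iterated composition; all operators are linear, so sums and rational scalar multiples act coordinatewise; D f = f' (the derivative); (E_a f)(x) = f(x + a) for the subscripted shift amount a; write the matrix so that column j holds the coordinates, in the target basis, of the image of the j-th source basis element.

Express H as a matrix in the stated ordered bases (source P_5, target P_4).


the matrix is [[0, 1, 2/3, 1/3, 4/27, 5/81]; [0, 0, 2, 2, 4/3, 20/27]; [0, 0, 0, 3, 4, 10/3]; [0, 0, 0, 0, 4, 20/3]; [0, 0, 0, 0, 0, 5]] (rows listed top to bottom)

image of 1: 0
image of x: 1
image of x^2: 2x + 2/3
image of x^3: 3x^2 + 2x + 1/3
image of x^4: 4x^3 + 4x^2 + (4/3)x + 4/27
image of x^5: 5x^4 + (20/3)x^3 + (10/3)x^2 + (20/27)x + 5/81
each image's coordinates form column j of the matrix


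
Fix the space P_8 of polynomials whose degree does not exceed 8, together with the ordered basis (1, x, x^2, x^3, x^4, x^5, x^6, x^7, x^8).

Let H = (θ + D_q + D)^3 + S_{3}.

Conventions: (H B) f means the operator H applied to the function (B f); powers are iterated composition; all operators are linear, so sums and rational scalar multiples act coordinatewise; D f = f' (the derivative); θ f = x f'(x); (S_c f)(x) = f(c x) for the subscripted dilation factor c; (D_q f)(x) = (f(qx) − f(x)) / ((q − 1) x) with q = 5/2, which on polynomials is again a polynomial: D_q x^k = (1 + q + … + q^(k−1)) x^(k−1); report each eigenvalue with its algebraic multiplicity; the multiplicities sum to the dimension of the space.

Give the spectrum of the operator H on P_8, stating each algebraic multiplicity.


image of 1: 1
image of x: 4x + 2
image of x^2: 17x^2 + (77/2)x + 33
image of x^3: 54x^3 + (969/4)x^2 + (1683/4)x + 561/4
image of x^4: 145x^4 + (8695/8)x^3 + (107865/32)x^2 + (131835/64)x
image of x^5: 368x^5 + (67771/16)x^4 + (783255/32)x^3 + (13315335/512)x^2
image of x^6: 945x^6 + (489489/32)x^5 + (89641035/512)x^4 + (1404376215/4096)x^3
image of x^7: 2530x^7 + (3358769/64)x^6 + (1280325717/1024)x^5 + (158049096843/32768)x^4
image of x^8: 7073x^8 + (22163843/128)x^7 + (72837338889/8192)x^6 + (18656764089711/262144)x^5
the matrix is upper triangular; its diagonal is (1, 4, 17, 54, 145, 368, 945, 2530, 7073)
for a triangular matrix the eigenvalues are the diagonal entries, with algebraic multiplicity their repetition count

λ = 1 (multiplicity 1), λ = 4 (multiplicity 1), λ = 17 (multiplicity 1), λ = 54 (multiplicity 1), λ = 145 (multiplicity 1), λ = 368 (multiplicity 1), λ = 945 (multiplicity 1), λ = 2530 (multiplicity 1), λ = 7073 (multiplicity 1)


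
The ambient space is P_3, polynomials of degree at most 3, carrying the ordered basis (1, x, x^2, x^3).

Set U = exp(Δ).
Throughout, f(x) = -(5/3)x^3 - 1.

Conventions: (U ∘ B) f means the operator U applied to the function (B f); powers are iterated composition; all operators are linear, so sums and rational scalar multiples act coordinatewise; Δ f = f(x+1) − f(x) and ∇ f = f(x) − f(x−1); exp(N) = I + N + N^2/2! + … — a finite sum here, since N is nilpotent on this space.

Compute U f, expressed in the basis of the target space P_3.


g(x) = -(5/3)x^3 - 5x^2 - 10x - 28/3

order-1 term: -5x^2 - 5x - 5/3
order-2 term: -5x - 5
order-3 term: -5/3
the series for exp(Δ) f terminates at order 3
exp(Δ) f = -(5/3)x^3 - 5x^2 - 10x - 28/3


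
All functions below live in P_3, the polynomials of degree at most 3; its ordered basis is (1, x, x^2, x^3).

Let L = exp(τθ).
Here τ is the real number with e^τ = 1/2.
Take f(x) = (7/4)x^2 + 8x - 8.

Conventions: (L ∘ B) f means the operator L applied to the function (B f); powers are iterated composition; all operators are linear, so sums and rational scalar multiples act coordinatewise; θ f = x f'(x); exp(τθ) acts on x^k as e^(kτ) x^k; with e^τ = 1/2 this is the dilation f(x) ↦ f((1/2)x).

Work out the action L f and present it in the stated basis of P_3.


the result is g(x) = (7/16)x^2 + 4x - 8

exp(τθ) x^k = e^(kτ) x^k; with e^τ = 1/2 this sends x^k to (1/2)^k x^k
x ↦ 1/2 x
x^2 ↦ 1/4 x^2
applying this coordinatewise to f: exp(τθ) f = (7/16)x^2 + 4x - 8


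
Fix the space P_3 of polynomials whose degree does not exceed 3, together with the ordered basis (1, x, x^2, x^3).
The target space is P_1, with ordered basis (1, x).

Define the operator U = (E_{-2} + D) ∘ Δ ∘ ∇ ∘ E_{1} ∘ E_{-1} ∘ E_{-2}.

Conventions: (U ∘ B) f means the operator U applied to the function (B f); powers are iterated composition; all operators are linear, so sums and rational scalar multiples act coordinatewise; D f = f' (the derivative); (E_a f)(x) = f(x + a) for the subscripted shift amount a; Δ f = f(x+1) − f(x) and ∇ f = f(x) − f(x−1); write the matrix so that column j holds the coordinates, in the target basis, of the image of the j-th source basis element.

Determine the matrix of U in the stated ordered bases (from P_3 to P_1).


the matrix is [[0, 0, 2, -18]; [0, 0, 0, 6]] (rows listed top to bottom)

image of 1: 0
image of x: 0
image of x^2: 2
image of x^3: 6x - 18
each image's coordinates form column j of the matrix
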